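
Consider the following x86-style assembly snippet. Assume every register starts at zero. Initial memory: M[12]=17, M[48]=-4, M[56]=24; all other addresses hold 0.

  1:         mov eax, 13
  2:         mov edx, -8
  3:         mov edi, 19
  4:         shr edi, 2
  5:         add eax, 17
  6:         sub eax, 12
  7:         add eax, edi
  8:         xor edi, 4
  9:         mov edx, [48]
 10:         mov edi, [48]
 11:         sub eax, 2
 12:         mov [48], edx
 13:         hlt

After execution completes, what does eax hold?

20

mov eax, 13 → eax=13
mov edx, -8 → edx=-8
mov edi, 19 → edi=19
shr edi, 2 → edi=19>>2=4
add eax, 17 → eax=13+17=30
sub eax, 12 → eax=30-12=18
add eax, edi → eax=18+4=22
xor edi, 4 → edi=4^4=0
mov edx, [48] → edx=M[48]=-4
mov edi, [48] → edi=M[48]=-4
sub eax, 2 → eax=22-2=20
mov [48], edx → M[48]=-4
halt.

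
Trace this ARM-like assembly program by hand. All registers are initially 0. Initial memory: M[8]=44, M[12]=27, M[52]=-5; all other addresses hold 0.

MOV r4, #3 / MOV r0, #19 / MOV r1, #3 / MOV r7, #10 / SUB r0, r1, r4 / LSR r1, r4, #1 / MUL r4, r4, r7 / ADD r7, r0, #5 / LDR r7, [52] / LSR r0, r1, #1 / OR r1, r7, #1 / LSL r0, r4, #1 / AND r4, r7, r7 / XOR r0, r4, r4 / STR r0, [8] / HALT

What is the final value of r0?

after MOV r4, #3: r4=3
after MOV r0, #19: r0=19
after MOV r1, #3: r1=3
after MOV r7, #10: r7=10
after SUB r0, r1, r4: r0=3-3=0
after LSR r1, r4, #1: r1=3>>1=1
after MUL r4, r4, r7: r4=3*10=30
after ADD r7, r0, #5: r7=0+5=5
after LDR r7, [52]: r7=M[52]=-5
after LSR r0, r1, #1: r0=1>>1=0
after OR r1, r7, #1: r1=(-5)|1=-5
after LSL r0, r4, #1: r0=30<<1=60
after AND r4, r7, r7: r4=(-5)&(-5)=-5
after XOR r0, r4, r4: r0=(-5)^(-5)=0
STR r0, [8] → M[8]=0
halt.

0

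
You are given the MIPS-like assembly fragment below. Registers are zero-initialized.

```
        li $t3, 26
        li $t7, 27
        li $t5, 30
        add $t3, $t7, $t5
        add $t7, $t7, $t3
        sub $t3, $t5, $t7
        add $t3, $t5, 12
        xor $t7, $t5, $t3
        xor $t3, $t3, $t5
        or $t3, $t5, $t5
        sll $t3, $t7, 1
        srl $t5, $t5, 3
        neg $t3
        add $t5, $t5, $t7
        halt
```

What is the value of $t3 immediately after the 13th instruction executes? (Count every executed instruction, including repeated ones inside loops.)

-104

$t3=26
$t7=27
$t5=30
$t3=27+30=57
$t7=27+57=84
$t3=30-84=-54
$t3=30+12=42
$t7=30^42=52
$t3=42^30=52
$t3=30|30=30
$t3=52<<1=104
$t5=30>>3=3
$t3=-(104)=-104
After step 13: $t3 = -104.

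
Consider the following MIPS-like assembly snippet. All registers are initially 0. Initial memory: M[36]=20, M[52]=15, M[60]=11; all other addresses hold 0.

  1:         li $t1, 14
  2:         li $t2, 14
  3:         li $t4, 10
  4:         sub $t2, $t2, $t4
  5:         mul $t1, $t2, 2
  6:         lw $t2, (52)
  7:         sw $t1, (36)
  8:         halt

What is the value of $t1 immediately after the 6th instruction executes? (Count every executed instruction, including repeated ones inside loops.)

$t1=14
$t2=14
$t4=10
$t2=14-10=4
$t1=4*2=8
$t2=M[52]=15
After step 6: $t1 = 8.

8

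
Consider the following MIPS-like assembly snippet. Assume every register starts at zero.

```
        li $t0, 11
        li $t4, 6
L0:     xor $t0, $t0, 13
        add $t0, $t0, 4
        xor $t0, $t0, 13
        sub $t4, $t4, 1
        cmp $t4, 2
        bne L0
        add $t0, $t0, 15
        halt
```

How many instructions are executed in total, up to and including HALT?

28

after li $t0, 11: $t0=11
after li $t4, 6: $t4=6
after xor $t0, $t0, 13: $t0=11^13=6
after add $t0, $t0, 4: $t0=6+4=10
after xor $t0, $t0, 13: $t0=10^13=7
after sub $t4, $t4, 1: $t4=6-1=5
cmp $t4, 2  (cmp 5,2)
bne L0: taken
after xor $t0, $t0, 13: $t0=7^13=10
after add $t0, $t0, 4: $t0=10+4=14
after xor $t0, $t0, 13: $t0=14^13=3
after sub $t4, $t4, 1: $t4=5-1=4
cmp $t4, 2  (cmp 4,2)
bne L0: taken
after xor $t0, $t0, 13: $t0=3^13=14
after add $t0, $t0, 4: $t0=14+4=18
after xor $t0, $t0, 13: $t0=18^13=31
after sub $t4, $t4, 1: $t4=4-1=3
cmp $t4, 2  (cmp 3,2)
bne L0: taken
after xor $t0, $t0, 13: $t0=31^13=18
after add $t0, $t0, 4: $t0=18+4=22
after xor $t0, $t0, 13: $t0=22^13=27
after sub $t4, $t4, 1: $t4=3-1=2
cmp $t4, 2  (cmp 2,2)
bne L0: not taken
after add $t0, $t0, 15: $t0=27+15=42
halt.
Total executed instructions: 28.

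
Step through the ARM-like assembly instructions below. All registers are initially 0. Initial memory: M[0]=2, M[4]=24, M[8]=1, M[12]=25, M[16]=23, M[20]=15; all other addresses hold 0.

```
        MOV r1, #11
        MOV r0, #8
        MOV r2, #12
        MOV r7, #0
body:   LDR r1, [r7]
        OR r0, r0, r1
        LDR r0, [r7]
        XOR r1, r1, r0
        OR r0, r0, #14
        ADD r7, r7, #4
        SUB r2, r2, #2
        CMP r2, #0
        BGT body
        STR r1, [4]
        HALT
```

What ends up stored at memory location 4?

0

after MOV r1, #11: r1=11
after MOV r0, #8: r0=8
after MOV r2, #12: r2=12
after MOV r7, #0: r7=0
after LDR r1, [r7]: r1=M[0]=2
after OR r0, r0, r1: r0=8|2=10
after LDR r0, [r7]: r0=M[0]=2
after XOR r1, r1, r0: r1=2^2=0
after OR r0, r0, #14: r0=2|14=14
after ADD r7, r7, #4: r7=0+4=4
after SUB r2, r2, #2: r2=12-2=10
CMP r2, #0  (cmp 10,0)
BGT body: taken
after LDR r1, [r7]: r1=M[4]=24
after OR r0, r0, r1: r0=14|24=30
after LDR r0, [r7]: r0=M[4]=24
after XOR r1, r1, r0: r1=24^24=0
after OR r0, r0, #14: r0=24|14=30
after ADD r7, r7, #4: r7=4+4=8
after SUB r2, r2, #2: r2=10-2=8
CMP r2, #0  (cmp 8,0)
BGT body: taken
after LDR r1, [r7]: r1=M[8]=1
after OR r0, r0, r1: r0=30|1=31
after LDR r0, [r7]: r0=M[8]=1
after XOR r1, r1, r0: r1=1^1=0
after OR r0, r0, #14: r0=1|14=15
after ADD r7, r7, #4: r7=8+4=12
after SUB r2, r2, #2: r2=8-2=6
CMP r2, #0  (cmp 6,0)
BGT body: taken
after LDR r1, [r7]: r1=M[12]=25
after OR r0, r0, r1: r0=15|25=31
after LDR r0, [r7]: r0=M[12]=25
after XOR r1, r1, r0: r1=25^25=0
after OR r0, r0, #14: r0=25|14=31
after ADD r7, r7, #4: r7=12+4=16
after SUB r2, r2, #2: r2=6-2=4
CMP r2, #0  (cmp 4,0)
BGT body: taken
after LDR r1, [r7]: r1=M[16]=23
after OR r0, r0, r1: r0=31|23=31
after LDR r0, [r7]: r0=M[16]=23
after XOR r1, r1, r0: r1=23^23=0
after OR r0, r0, #14: r0=23|14=31
after ADD r7, r7, #4: r7=16+4=20
after SUB r2, r2, #2: r2=4-2=2
CMP r2, #0  (cmp 2,0)
BGT body: taken
after LDR r1, [r7]: r1=M[20]=15
after OR r0, r0, r1: r0=31|15=31
after LDR r0, [r7]: r0=M[20]=15
after XOR r1, r1, r0: r1=15^15=0
after OR r0, r0, #14: r0=15|14=15
after ADD r7, r7, #4: r7=20+4=24
after SUB r2, r2, #2: r2=2-2=0
CMP r2, #0  (cmp 0,0)
BGT body: not taken
STR r1, [4] → M[4]=0
halt.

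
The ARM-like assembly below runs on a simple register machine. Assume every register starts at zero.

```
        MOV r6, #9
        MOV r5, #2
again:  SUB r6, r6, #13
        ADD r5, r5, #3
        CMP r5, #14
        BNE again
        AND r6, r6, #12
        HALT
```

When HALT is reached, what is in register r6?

MOV r6, #9 → r6=9
MOV r5, #2 → r5=2
SUB r6, r6, #13 → r6=9-13=-4
ADD r5, r5, #3 → r5=2+3=5
CMP r5, #14  (cmp 5,14)
BNE again: taken
SUB r6, r6, #13 → r6=(-4)-13=-17
ADD r5, r5, #3 → r5=5+3=8
CMP r5, #14  (cmp 8,14)
BNE again: taken
SUB r6, r6, #13 → r6=(-17)-13=-30
ADD r5, r5, #3 → r5=8+3=11
CMP r5, #14  (cmp 11,14)
BNE again: taken
SUB r6, r6, #13 → r6=(-30)-13=-43
ADD r5, r5, #3 → r5=11+3=14
CMP r5, #14  (cmp 14,14)
BNE again: not taken
AND r6, r6, #12 → r6=(-43)&12=4
halt.

4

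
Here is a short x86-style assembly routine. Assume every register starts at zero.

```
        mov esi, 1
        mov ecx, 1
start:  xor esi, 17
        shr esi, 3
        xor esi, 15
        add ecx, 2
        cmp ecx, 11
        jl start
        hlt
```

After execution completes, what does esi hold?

esi=1
ecx=1
esi=1^17=16
esi=16>>3=2
esi=2^15=13
ecx=1+2=3
cmp ecx, 11  (cmp 3,11)
jl start: taken
esi=13^17=28
esi=28>>3=3
esi=3^15=12
ecx=3+2=5
cmp ecx, 11  (cmp 5,11)
jl start: taken
esi=12^17=29
esi=29>>3=3
esi=3^15=12
ecx=5+2=7
cmp ecx, 11  (cmp 7,11)
jl start: taken
esi=12^17=29
esi=29>>3=3
esi=3^15=12
ecx=7+2=9
cmp ecx, 11  (cmp 9,11)
jl start: taken
esi=12^17=29
esi=29>>3=3
esi=3^15=12
ecx=9+2=11
cmp ecx, 11  (cmp 11,11)
jl start: not taken
halt.

12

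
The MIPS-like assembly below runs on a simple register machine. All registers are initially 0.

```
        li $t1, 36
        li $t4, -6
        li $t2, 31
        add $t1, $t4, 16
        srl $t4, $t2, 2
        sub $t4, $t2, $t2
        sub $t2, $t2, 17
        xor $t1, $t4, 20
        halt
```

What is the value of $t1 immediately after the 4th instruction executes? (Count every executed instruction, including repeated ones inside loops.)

10

$t1=36
$t4=-6
$t2=31
$t1=(-6)+16=10
After step 4: $t1 = 10.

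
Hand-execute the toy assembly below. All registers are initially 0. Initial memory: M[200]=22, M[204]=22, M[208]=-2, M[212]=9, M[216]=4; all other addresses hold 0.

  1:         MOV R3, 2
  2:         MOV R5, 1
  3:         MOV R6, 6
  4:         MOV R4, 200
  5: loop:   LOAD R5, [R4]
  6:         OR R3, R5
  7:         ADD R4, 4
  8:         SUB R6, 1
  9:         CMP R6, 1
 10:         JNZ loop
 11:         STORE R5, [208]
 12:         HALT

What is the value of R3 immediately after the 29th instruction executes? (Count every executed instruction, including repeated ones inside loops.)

R3=2
R5=1
R6=6
R4=200
R5=M[200]=22
R3=2|22=22
R4=200+4=204
R6=6-1=5
CMP R6, 1  (cmp 5,1)
JNZ loop: taken
R5=M[204]=22
R3=22|22=22
R4=204+4=208
R6=5-1=4
CMP R6, 1  (cmp 4,1)
JNZ loop: taken
R5=M[208]=-2
R3=22|(-2)=-2
R4=208+4=212
R6=4-1=3
CMP R6, 1  (cmp 3,1)
JNZ loop: taken
R5=M[212]=9
R3=(-2)|9=-1
R4=212+4=216
R6=3-1=2
CMP R6, 1  (cmp 2,1)
JNZ loop: taken
R5=M[216]=4
After step 29: R3 = -1.

-1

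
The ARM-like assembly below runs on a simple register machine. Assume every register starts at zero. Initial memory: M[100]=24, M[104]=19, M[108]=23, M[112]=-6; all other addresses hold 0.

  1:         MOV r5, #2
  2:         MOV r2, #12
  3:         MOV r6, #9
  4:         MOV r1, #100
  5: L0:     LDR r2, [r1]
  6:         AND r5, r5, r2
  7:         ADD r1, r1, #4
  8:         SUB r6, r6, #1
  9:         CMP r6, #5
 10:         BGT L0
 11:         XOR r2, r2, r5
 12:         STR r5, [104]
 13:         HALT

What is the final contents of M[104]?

0

after MOV r5, #2: r5=2
after MOV r2, #12: r2=12
after MOV r6, #9: r6=9
after MOV r1, #100: r1=100
after LDR r2, [r1]: r2=M[100]=24
after AND r5, r5, r2: r5=2&24=0
after ADD r1, r1, #4: r1=100+4=104
after SUB r6, r6, #1: r6=9-1=8
CMP r6, #5  (cmp 8,5)
BGT L0: taken
after LDR r2, [r1]: r2=M[104]=19
after AND r5, r5, r2: r5=0&19=0
after ADD r1, r1, #4: r1=104+4=108
after SUB r6, r6, #1: r6=8-1=7
CMP r6, #5  (cmp 7,5)
BGT L0: taken
after LDR r2, [r1]: r2=M[108]=23
after AND r5, r5, r2: r5=0&23=0
after ADD r1, r1, #4: r1=108+4=112
after SUB r6, r6, #1: r6=7-1=6
CMP r6, #5  (cmp 6,5)
BGT L0: taken
after LDR r2, [r1]: r2=M[112]=-6
after AND r5, r5, r2: r5=0&(-6)=0
after ADD r1, r1, #4: r1=112+4=116
after SUB r6, r6, #1: r6=6-1=5
CMP r6, #5  (cmp 5,5)
BGT L0: not taken
after XOR r2, r2, r5: r2=(-6)^0=-6
STR r5, [104] → M[104]=0
halt.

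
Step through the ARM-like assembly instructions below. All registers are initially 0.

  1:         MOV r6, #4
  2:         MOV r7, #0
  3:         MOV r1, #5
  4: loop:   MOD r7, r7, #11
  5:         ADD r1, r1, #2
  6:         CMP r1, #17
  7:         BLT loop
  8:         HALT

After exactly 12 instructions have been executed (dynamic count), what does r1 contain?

r6=4
r7=0
r1=5
r7=0%11=0
r1=5+2=7
CMP r1, #17  (cmp 7,17)
BLT loop: taken
r7=0%11=0
r1=7+2=9
CMP r1, #17  (cmp 9,17)
BLT loop: taken
r7=0%11=0
After step 12: r1 = 9.

9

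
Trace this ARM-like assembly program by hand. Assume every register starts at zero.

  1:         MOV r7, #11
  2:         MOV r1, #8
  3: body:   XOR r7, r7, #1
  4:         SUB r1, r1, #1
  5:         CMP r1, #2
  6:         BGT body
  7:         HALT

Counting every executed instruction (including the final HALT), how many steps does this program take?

27

r7=11
r1=8
r7=11^1=10
r1=8-1=7
CMP r1, #2  (cmp 7,2)
BGT body: taken
r7=10^1=11
r1=7-1=6
CMP r1, #2  (cmp 6,2)
BGT body: taken
r7=11^1=10
r1=6-1=5
CMP r1, #2  (cmp 5,2)
BGT body: taken
r7=10^1=11
r1=5-1=4
CMP r1, #2  (cmp 4,2)
BGT body: taken
r7=11^1=10
r1=4-1=3
CMP r1, #2  (cmp 3,2)
BGT body: taken
r7=10^1=11
r1=3-1=2
CMP r1, #2  (cmp 2,2)
BGT body: not taken
halt.
Total executed instructions: 27.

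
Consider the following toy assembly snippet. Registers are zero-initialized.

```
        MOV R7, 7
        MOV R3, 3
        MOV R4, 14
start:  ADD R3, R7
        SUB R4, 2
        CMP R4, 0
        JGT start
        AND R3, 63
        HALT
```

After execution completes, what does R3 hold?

after MOV R7, 7: R7=7
after MOV R3, 3: R3=3
after MOV R4, 14: R4=14
after ADD R3, R7: R3=3+7=10
after SUB R4, 2: R4=14-2=12
CMP R4, 0  (cmp 12,0)
JGT start: taken
after ADD R3, R7: R3=10+7=17
after SUB R4, 2: R4=12-2=10
CMP R4, 0  (cmp 10,0)
JGT start: taken
after ADD R3, R7: R3=17+7=24
after SUB R4, 2: R4=10-2=8
CMP R4, 0  (cmp 8,0)
JGT start: taken
after ADD R3, R7: R3=24+7=31
after SUB R4, 2: R4=8-2=6
CMP R4, 0  (cmp 6,0)
JGT start: taken
after ADD R3, R7: R3=31+7=38
after SUB R4, 2: R4=6-2=4
CMP R4, 0  (cmp 4,0)
JGT start: taken
after ADD R3, R7: R3=38+7=45
after SUB R4, 2: R4=4-2=2
CMP R4, 0  (cmp 2,0)
JGT start: taken
after ADD R3, R7: R3=45+7=52
after SUB R4, 2: R4=2-2=0
CMP R4, 0  (cmp 0,0)
JGT start: not taken
after AND R3, 63: R3=52&63=52
halt.

52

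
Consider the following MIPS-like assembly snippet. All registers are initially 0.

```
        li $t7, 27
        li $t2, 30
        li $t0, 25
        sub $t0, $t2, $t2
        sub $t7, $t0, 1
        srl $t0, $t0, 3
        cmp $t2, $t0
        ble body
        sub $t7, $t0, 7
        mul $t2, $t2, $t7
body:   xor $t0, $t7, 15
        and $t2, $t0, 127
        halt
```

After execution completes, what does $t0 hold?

-10

li $t7, 27 → $t7=27
li $t2, 30 → $t2=30
li $t0, 25 → $t0=25
sub $t0, $t2, $t2 → $t0=30-30=0
sub $t7, $t0, 1 → $t7=0-1=-1
srl $t0, $t0, 3 → $t0=0>>3=0
cmp $t2, $t0  (cmp 30,0)
ble body: not taken
sub $t7, $t0, 7 → $t7=0-7=-7
mul $t2, $t2, $t7 → $t2=30*(-7)=-210
xor $t0, $t7, 15 → $t0=(-7)^15=-10
and $t2, $t0, 127 → $t2=(-10)&127=118
halt.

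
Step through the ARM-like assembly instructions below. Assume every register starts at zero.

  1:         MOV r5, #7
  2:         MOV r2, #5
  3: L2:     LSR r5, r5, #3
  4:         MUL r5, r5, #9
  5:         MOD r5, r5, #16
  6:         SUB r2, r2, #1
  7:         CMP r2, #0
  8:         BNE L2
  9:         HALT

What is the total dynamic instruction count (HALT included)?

33

r5=7
r2=5
r5=7>>3=0
r5=0*9=0
r5=0%16=0
r2=5-1=4
CMP r2, #0  (cmp 4,0)
BNE L2: taken
r5=0>>3=0
r5=0*9=0
r5=0%16=0
r2=4-1=3
CMP r2, #0  (cmp 3,0)
BNE L2: taken
r5=0>>3=0
r5=0*9=0
r5=0%16=0
r2=3-1=2
CMP r2, #0  (cmp 2,0)
BNE L2: taken
r5=0>>3=0
r5=0*9=0
r5=0%16=0
r2=2-1=1
CMP r2, #0  (cmp 1,0)
BNE L2: taken
r5=0>>3=0
r5=0*9=0
r5=0%16=0
r2=1-1=0
CMP r2, #0  (cmp 0,0)
BNE L2: not taken
halt.
Total executed instructions: 33.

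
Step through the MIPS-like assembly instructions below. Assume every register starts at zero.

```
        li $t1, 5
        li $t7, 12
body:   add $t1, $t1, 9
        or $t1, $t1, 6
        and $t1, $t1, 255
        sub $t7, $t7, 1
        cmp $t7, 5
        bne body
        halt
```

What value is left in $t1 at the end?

86

$t1=5
$t7=12
$t1=5+9=14
$t1=14|6=14
$t1=14&255=14
$t7=12-1=11
cmp $t7, 5  (cmp 11,5)
bne body: taken
$t1=14+9=23
$t1=23|6=23
$t1=23&255=23
$t7=11-1=10
cmp $t7, 5  (cmp 10,5)
bne body: taken
$t1=23+9=32
$t1=32|6=38
$t1=38&255=38
$t7=10-1=9
cmp $t7, 5  (cmp 9,5)
bne body: taken
$t1=38+9=47
$t1=47|6=47
$t1=47&255=47
$t7=9-1=8
cmp $t7, 5  (cmp 8,5)
bne body: taken
$t1=47+9=56
$t1=56|6=62
$t1=62&255=62
$t7=8-1=7
cmp $t7, 5  (cmp 7,5)
bne body: taken
$t1=62+9=71
$t1=71|6=71
$t1=71&255=71
$t7=7-1=6
cmp $t7, 5  (cmp 6,5)
bne body: taken
$t1=71+9=80
$t1=80|6=86
$t1=86&255=86
$t7=6-1=5
cmp $t7, 5  (cmp 5,5)
bne body: not taken
halt.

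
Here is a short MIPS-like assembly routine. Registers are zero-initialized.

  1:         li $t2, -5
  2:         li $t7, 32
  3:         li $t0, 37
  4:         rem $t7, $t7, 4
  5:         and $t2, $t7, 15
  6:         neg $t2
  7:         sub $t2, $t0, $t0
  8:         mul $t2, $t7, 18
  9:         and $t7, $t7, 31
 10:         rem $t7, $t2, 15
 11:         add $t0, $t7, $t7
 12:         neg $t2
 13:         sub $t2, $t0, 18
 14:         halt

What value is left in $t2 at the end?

-18

$t2=-5
$t7=32
$t0=37
$t7=32%4=0
$t2=0&15=0
$t2=-(0)=0
$t2=37-37=0
$t2=0*18=0
$t7=0&31=0
$t7=0%15=0
$t0=0+0=0
$t2=-(0)=0
$t2=0-18=-18
halt.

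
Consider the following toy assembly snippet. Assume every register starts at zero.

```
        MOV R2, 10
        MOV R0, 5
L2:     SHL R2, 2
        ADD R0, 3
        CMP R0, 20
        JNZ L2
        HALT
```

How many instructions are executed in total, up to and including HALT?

23

after MOV R2, 10: R2=10
after MOV R0, 5: R0=5
after SHL R2, 2: R2=10<<2=40
after ADD R0, 3: R0=5+3=8
CMP R0, 20  (cmp 8,20)
JNZ L2: taken
after SHL R2, 2: R2=40<<2=160
after ADD R0, 3: R0=8+3=11
CMP R0, 20  (cmp 11,20)
JNZ L2: taken
after SHL R2, 2: R2=160<<2=640
after ADD R0, 3: R0=11+3=14
CMP R0, 20  (cmp 14,20)
JNZ L2: taken
after SHL R2, 2: R2=640<<2=2560
after ADD R0, 3: R0=14+3=17
CMP R0, 20  (cmp 17,20)
JNZ L2: taken
after SHL R2, 2: R2=2560<<2=10240
after ADD R0, 3: R0=17+3=20
CMP R0, 20  (cmp 20,20)
JNZ L2: not taken
halt.
Total executed instructions: 23.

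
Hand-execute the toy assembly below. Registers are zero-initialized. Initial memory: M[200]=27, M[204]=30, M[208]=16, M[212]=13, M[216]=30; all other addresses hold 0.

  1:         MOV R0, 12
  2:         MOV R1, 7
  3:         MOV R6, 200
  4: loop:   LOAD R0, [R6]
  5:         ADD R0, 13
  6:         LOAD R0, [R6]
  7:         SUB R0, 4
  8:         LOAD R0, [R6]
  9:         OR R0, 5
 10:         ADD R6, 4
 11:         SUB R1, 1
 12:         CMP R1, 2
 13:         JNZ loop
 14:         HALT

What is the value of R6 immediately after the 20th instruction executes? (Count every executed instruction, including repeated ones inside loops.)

208

MOV R0, 12 → R0=12
MOV R1, 7 → R1=7
MOV R6, 200 → R6=200
LOAD R0, [R6] → R0=M[200]=27
ADD R0, 13 → R0=27+13=40
LOAD R0, [R6] → R0=M[200]=27
SUB R0, 4 → R0=27-4=23
LOAD R0, [R6] → R0=M[200]=27
OR R0, 5 → R0=27|5=31
ADD R6, 4 → R6=200+4=204
SUB R1, 1 → R1=7-1=6
CMP R1, 2  (cmp 6,2)
JNZ loop: taken
LOAD R0, [R6] → R0=M[204]=30
ADD R0, 13 → R0=30+13=43
LOAD R0, [R6] → R0=M[204]=30
SUB R0, 4 → R0=30-4=26
LOAD R0, [R6] → R0=M[204]=30
OR R0, 5 → R0=30|5=31
ADD R6, 4 → R6=204+4=208
After step 20: R6 = 208.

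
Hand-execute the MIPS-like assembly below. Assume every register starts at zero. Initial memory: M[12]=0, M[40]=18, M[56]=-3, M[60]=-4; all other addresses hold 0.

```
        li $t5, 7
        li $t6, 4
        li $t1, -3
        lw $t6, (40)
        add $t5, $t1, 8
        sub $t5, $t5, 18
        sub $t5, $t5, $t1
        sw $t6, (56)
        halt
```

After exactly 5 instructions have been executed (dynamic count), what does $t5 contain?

5

$t5=7
$t6=4
$t1=-3
$t6=M[40]=18
$t5=(-3)+8=5
After step 5: $t5 = 5.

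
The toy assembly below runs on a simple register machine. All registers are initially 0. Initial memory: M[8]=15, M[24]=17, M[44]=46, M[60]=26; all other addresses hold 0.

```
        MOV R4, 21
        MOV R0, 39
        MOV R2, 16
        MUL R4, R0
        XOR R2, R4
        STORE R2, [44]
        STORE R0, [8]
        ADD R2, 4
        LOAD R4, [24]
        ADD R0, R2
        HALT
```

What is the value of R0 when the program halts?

846

MOV R4, 21 → R4=21
MOV R0, 39 → R0=39
MOV R2, 16 → R2=16
MUL R4, R0 → R4=21*39=819
XOR R2, R4 → R2=16^819=803
STORE R2, [44] → M[44]=803
STORE R0, [8] → M[8]=39
ADD R2, 4 → R2=803+4=807
LOAD R4, [24] → R4=M[24]=17
ADD R0, R2 → R0=39+807=846
halt.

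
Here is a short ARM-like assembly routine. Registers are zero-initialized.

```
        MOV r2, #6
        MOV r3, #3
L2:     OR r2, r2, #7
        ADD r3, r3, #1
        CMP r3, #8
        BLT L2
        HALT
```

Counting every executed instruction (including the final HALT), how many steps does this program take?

after MOV r2, #6: r2=6
after MOV r3, #3: r3=3
after OR r2, r2, #7: r2=6|7=7
after ADD r3, r3, #1: r3=3+1=4
CMP r3, #8  (cmp 4,8)
BLT L2: taken
after OR r2, r2, #7: r2=7|7=7
after ADD r3, r3, #1: r3=4+1=5
CMP r3, #8  (cmp 5,8)
BLT L2: taken
after OR r2, r2, #7: r2=7|7=7
after ADD r3, r3, #1: r3=5+1=6
CMP r3, #8  (cmp 6,8)
BLT L2: taken
after OR r2, r2, #7: r2=7|7=7
after ADD r3, r3, #1: r3=6+1=7
CMP r3, #8  (cmp 7,8)
BLT L2: taken
after OR r2, r2, #7: r2=7|7=7
after ADD r3, r3, #1: r3=7+1=8
CMP r3, #8  (cmp 8,8)
BLT L2: not taken
halt.
Total executed instructions: 23.

23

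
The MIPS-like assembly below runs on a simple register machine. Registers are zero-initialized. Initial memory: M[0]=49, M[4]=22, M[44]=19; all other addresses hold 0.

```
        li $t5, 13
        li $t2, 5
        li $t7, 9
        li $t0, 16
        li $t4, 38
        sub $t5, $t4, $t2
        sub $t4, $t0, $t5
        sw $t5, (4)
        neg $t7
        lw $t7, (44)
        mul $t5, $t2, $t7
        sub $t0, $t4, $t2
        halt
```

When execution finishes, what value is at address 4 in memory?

33

after li $t5, 13: $t5=13
after li $t2, 5: $t2=5
after li $t7, 9: $t7=9
after li $t0, 16: $t0=16
after li $t4, 38: $t4=38
after sub $t5, $t4, $t2: $t5=38-5=33
after sub $t4, $t0, $t5: $t4=16-33=-17
sw $t5, (4) → M[4]=33
after neg $t7: $t7=-(9)=-9
after lw $t7, (44): $t7=M[44]=19
after mul $t5, $t2, $t7: $t5=5*19=95
after sub $t0, $t4, $t2: $t0=(-17)-5=-22
halt.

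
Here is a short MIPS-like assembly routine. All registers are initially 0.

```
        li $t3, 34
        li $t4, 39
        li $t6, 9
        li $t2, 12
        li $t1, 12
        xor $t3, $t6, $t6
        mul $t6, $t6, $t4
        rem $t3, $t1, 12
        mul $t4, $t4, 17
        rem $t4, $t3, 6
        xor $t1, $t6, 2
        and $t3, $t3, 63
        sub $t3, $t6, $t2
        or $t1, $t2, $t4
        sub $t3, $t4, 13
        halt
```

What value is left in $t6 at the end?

351

$t3=34
$t4=39
$t6=9
$t2=12
$t1=12
$t3=9^9=0
$t6=9*39=351
$t3=12%12=0
$t4=39*17=663
$t4=0%6=0
$t1=351^2=349
$t3=0&63=0
$t3=351-12=339
$t1=12|0=12
$t3=0-13=-13
halt.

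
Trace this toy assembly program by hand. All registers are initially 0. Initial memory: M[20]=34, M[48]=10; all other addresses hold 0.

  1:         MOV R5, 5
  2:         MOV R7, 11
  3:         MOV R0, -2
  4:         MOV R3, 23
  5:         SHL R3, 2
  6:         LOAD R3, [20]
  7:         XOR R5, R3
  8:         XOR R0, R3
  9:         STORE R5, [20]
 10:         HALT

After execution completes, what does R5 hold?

39

MOV R5, 5 → R5=5
MOV R7, 11 → R7=11
MOV R0, -2 → R0=-2
MOV R3, 23 → R3=23
SHL R3, 2 → R3=23<<2=92
LOAD R3, [20] → R3=M[20]=34
XOR R5, R3 → R5=5^34=39
XOR R0, R3 → R0=(-2)^34=-36
STORE R5, [20] → M[20]=39
halt.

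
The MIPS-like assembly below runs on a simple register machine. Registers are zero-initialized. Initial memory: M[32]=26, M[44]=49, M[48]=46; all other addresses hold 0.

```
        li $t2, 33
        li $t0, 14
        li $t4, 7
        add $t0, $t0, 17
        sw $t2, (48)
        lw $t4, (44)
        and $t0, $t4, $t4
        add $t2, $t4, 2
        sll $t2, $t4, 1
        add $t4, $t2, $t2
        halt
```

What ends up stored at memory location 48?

after li $t2, 33: $t2=33
after li $t0, 14: $t0=14
after li $t4, 7: $t4=7
after add $t0, $t0, 17: $t0=14+17=31
sw $t2, (48) → M[48]=33
after lw $t4, (44): $t4=M[44]=49
after and $t0, $t4, $t4: $t0=49&49=49
after add $t2, $t4, 2: $t2=49+2=51
after sll $t2, $t4, 1: $t2=49<<1=98
after add $t4, $t2, $t2: $t4=98+98=196
halt.

33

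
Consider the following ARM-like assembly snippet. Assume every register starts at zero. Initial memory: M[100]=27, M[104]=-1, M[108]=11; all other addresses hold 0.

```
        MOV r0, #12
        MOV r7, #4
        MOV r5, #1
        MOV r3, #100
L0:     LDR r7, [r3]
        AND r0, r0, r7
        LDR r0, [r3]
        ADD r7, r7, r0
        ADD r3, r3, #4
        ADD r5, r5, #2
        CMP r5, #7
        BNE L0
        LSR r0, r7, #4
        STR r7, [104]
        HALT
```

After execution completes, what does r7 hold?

after MOV r0, #12: r0=12
after MOV r7, #4: r7=4
after MOV r5, #1: r5=1
after MOV r3, #100: r3=100
after LDR r7, [r3]: r7=M[100]=27
after AND r0, r0, r7: r0=12&27=8
after LDR r0, [r3]: r0=M[100]=27
after ADD r7, r7, r0: r7=27+27=54
after ADD r3, r3, #4: r3=100+4=104
after ADD r5, r5, #2: r5=1+2=3
CMP r5, #7  (cmp 3,7)
BNE L0: taken
after LDR r7, [r3]: r7=M[104]=-1
after AND r0, r0, r7: r0=27&(-1)=27
after LDR r0, [r3]: r0=M[104]=-1
after ADD r7, r7, r0: r7=(-1)+(-1)=-2
after ADD r3, r3, #4: r3=104+4=108
after ADD r5, r5, #2: r5=3+2=5
CMP r5, #7  (cmp 5,7)
BNE L0: taken
after LDR r7, [r3]: r7=M[108]=11
after AND r0, r0, r7: r0=(-1)&11=11
after LDR r0, [r3]: r0=M[108]=11
after ADD r7, r7, r0: r7=11+11=22
after ADD r3, r3, #4: r3=108+4=112
after ADD r5, r5, #2: r5=5+2=7
CMP r5, #7  (cmp 7,7)
BNE L0: not taken
after LSR r0, r7, #4: r0=22>>4=1
STR r7, [104] → M[104]=22
halt.

22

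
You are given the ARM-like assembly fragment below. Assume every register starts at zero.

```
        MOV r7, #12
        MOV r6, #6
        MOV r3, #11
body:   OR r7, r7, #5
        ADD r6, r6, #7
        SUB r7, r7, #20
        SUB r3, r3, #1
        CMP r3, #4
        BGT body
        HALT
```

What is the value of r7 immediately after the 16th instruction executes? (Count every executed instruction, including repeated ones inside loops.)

after MOV r7, #12: r7=12
after MOV r6, #6: r6=6
after MOV r3, #11: r3=11
after OR r7, r7, #5: r7=12|5=13
after ADD r6, r6, #7: r6=6+7=13
after SUB r7, r7, #20: r7=13-20=-7
after SUB r3, r3, #1: r3=11-1=10
CMP r3, #4  (cmp 10,4)
BGT body: taken
after OR r7, r7, #5: r7=(-7)|5=-3
after ADD r6, r6, #7: r6=13+7=20
after SUB r7, r7, #20: r7=(-3)-20=-23
after SUB r3, r3, #1: r3=10-1=9
CMP r3, #4  (cmp 9,4)
BGT body: taken
after OR r7, r7, #5: r7=(-23)|5=-19
After step 16: r7 = -19.

-19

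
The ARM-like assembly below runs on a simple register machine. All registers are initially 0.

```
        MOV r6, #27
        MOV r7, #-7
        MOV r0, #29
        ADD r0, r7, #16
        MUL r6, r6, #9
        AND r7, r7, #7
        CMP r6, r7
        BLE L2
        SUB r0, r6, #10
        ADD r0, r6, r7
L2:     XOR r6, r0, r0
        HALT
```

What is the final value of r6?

0

MOV r6, #27 → r6=27
MOV r7, #-7 → r7=-7
MOV r0, #29 → r0=29
ADD r0, r7, #16 → r0=(-7)+16=9
MUL r6, r6, #9 → r6=27*9=243
AND r7, r7, #7 → r7=(-7)&7=1
CMP r6, r7  (cmp 243,1)
BLE L2: not taken
SUB r0, r6, #10 → r0=243-10=233
ADD r0, r6, r7 → r0=243+1=244
XOR r6, r0, r0 → r6=244^244=0
halt.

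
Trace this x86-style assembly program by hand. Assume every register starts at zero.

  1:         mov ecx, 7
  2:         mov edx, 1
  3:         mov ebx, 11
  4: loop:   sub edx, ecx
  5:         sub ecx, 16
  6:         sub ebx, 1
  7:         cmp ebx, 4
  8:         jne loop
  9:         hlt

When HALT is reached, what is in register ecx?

ecx=7
edx=1
ebx=11
edx=1-7=-6
ecx=7-16=-9
ebx=11-1=10
cmp ebx, 4  (cmp 10,4)
jne loop: taken
edx=(-6)-(-9)=3
ecx=(-9)-16=-25
ebx=10-1=9
cmp ebx, 4  (cmp 9,4)
jne loop: taken
edx=3-(-25)=28
ecx=(-25)-16=-41
ebx=9-1=8
cmp ebx, 4  (cmp 8,4)
jne loop: taken
edx=28-(-41)=69
ecx=(-41)-16=-57
ebx=8-1=7
cmp ebx, 4  (cmp 7,4)
jne loop: taken
edx=69-(-57)=126
ecx=(-57)-16=-73
ebx=7-1=6
cmp ebx, 4  (cmp 6,4)
jne loop: taken
edx=126-(-73)=199
ecx=(-73)-16=-89
ebx=6-1=5
cmp ebx, 4  (cmp 5,4)
jne loop: taken
edx=199-(-89)=288
ecx=(-89)-16=-105
ebx=5-1=4
cmp ebx, 4  (cmp 4,4)
jne loop: not taken
halt.

-105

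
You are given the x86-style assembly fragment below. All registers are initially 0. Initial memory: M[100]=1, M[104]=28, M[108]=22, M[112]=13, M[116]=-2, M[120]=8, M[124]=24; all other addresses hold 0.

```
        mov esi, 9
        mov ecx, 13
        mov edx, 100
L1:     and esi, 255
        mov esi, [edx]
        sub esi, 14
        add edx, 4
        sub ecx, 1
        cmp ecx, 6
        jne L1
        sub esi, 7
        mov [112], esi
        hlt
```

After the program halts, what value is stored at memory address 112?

after mov esi, 9: esi=9
after mov ecx, 13: ecx=13
after mov edx, 100: edx=100
after and esi, 255: esi=9&255=9
after mov esi, [edx]: esi=M[100]=1
after sub esi, 14: esi=1-14=-13
after add edx, 4: edx=100+4=104
after sub ecx, 1: ecx=13-1=12
cmp ecx, 6  (cmp 12,6)
jne L1: taken
after and esi, 255: esi=(-13)&255=243
after mov esi, [edx]: esi=M[104]=28
after sub esi, 14: esi=28-14=14
after add edx, 4: edx=104+4=108
after sub ecx, 1: ecx=12-1=11
cmp ecx, 6  (cmp 11,6)
jne L1: taken
after and esi, 255: esi=14&255=14
after mov esi, [edx]: esi=M[108]=22
after sub esi, 14: esi=22-14=8
after add edx, 4: edx=108+4=112
after sub ecx, 1: ecx=11-1=10
cmp ecx, 6  (cmp 10,6)
jne L1: taken
after and esi, 255: esi=8&255=8
after mov esi, [edx]: esi=M[112]=13
after sub esi, 14: esi=13-14=-1
after add edx, 4: edx=112+4=116
after sub ecx, 1: ecx=10-1=9
cmp ecx, 6  (cmp 9,6)
jne L1: taken
after and esi, 255: esi=(-1)&255=255
after mov esi, [edx]: esi=M[116]=-2
after sub esi, 14: esi=(-2)-14=-16
after add edx, 4: edx=116+4=120
after sub ecx, 1: ecx=9-1=8
cmp ecx, 6  (cmp 8,6)
jne L1: taken
after and esi, 255: esi=(-16)&255=240
after mov esi, [edx]: esi=M[120]=8
after sub esi, 14: esi=8-14=-6
after add edx, 4: edx=120+4=124
after sub ecx, 1: ecx=8-1=7
cmp ecx, 6  (cmp 7,6)
jne L1: taken
after and esi, 255: esi=(-6)&255=250
after mov esi, [edx]: esi=M[124]=24
after sub esi, 14: esi=24-14=10
after add edx, 4: edx=124+4=128
after sub ecx, 1: ecx=7-1=6
cmp ecx, 6  (cmp 6,6)
jne L1: not taken
after sub esi, 7: esi=10-7=3
mov [112], esi → M[112]=3
halt.

3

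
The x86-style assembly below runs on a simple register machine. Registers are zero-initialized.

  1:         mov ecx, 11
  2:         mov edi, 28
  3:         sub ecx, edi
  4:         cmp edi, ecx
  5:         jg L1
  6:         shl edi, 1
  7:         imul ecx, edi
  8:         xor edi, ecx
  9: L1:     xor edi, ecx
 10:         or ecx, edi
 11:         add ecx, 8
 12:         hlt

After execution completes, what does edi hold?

ecx=11
edi=28
ecx=11-28=-17
cmp edi, ecx  (cmp 28,-17)
jg L1: taken
edi=28^(-17)=-13
ecx=(-17)|(-13)=-1
ecx=(-1)+8=7
halt.

-13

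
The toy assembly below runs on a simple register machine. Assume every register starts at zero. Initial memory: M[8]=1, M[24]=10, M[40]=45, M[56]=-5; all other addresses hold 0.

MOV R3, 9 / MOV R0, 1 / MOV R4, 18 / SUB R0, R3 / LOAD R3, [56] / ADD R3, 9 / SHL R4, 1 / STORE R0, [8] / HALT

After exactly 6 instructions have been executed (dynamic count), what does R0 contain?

R3=9
R0=1
R4=18
R0=1-9=-8
R3=M[56]=-5
R3=(-5)+9=4
After step 6: R0 = -8.

-8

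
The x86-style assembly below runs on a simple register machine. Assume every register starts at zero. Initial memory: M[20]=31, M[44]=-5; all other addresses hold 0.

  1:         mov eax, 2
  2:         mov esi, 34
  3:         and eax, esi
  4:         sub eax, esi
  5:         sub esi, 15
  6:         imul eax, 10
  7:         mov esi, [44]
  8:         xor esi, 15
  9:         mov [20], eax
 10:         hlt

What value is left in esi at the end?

-12

eax=2
esi=34
eax=2&34=2
eax=2-34=-32
esi=34-15=19
eax=(-32)*10=-320
esi=M[44]=-5
esi=(-5)^15=-12
mov [20], eax → M[20]=-320
halt.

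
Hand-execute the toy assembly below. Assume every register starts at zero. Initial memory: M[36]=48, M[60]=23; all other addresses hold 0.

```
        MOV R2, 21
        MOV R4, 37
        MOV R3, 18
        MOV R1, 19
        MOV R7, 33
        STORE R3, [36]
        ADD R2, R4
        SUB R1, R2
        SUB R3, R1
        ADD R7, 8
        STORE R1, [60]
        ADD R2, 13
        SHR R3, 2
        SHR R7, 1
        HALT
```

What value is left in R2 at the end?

71

R2=21
R4=37
R3=18
R1=19
R7=33
STORE R3, [36] → M[36]=18
R2=21+37=58
R1=19-58=-39
R3=18-(-39)=57
R7=33+8=41
STORE R1, [60] → M[60]=-39
R2=58+13=71
R3=57>>2=14
R7=41>>1=20
halt.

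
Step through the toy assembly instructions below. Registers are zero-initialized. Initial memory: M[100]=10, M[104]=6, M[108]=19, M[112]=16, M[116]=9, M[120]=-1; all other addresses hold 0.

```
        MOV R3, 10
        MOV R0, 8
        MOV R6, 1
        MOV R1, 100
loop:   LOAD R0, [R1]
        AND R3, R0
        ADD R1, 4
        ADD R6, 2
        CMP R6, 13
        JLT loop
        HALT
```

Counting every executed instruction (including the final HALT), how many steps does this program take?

41

after MOV R3, 10: R3=10
after MOV R0, 8: R0=8
after MOV R6, 1: R6=1
after MOV R1, 100: R1=100
after LOAD R0, [R1]: R0=M[100]=10
after AND R3, R0: R3=10&10=10
after ADD R1, 4: R1=100+4=104
after ADD R6, 2: R6=1+2=3
CMP R6, 13  (cmp 3,13)
JLT loop: taken
after LOAD R0, [R1]: R0=M[104]=6
after AND R3, R0: R3=10&6=2
after ADD R1, 4: R1=104+4=108
after ADD R6, 2: R6=3+2=5
CMP R6, 13  (cmp 5,13)
JLT loop: taken
after LOAD R0, [R1]: R0=M[108]=19
after AND R3, R0: R3=2&19=2
after ADD R1, 4: R1=108+4=112
after ADD R6, 2: R6=5+2=7
CMP R6, 13  (cmp 7,13)
JLT loop: taken
after LOAD R0, [R1]: R0=M[112]=16
after AND R3, R0: R3=2&16=0
after ADD R1, 4: R1=112+4=116
after ADD R6, 2: R6=7+2=9
CMP R6, 13  (cmp 9,13)
JLT loop: taken
after LOAD R0, [R1]: R0=M[116]=9
after AND R3, R0: R3=0&9=0
after ADD R1, 4: R1=116+4=120
after ADD R6, 2: R6=9+2=11
CMP R6, 13  (cmp 11,13)
JLT loop: taken
after LOAD R0, [R1]: R0=M[120]=-1
after AND R3, R0: R3=0&(-1)=0
after ADD R1, 4: R1=120+4=124
after ADD R6, 2: R6=11+2=13
CMP R6, 13  (cmp 13,13)
JLT loop: not taken
halt.
Total executed instructions: 41.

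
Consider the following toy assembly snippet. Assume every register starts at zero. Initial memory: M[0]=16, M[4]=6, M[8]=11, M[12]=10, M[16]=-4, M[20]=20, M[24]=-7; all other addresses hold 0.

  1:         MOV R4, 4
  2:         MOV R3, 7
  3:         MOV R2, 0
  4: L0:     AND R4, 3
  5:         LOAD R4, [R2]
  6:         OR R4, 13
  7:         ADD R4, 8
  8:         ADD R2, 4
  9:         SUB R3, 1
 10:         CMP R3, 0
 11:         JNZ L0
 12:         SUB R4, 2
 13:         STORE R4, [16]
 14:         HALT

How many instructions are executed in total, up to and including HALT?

62

R4=4
R3=7
R2=0
R4=4&3=0
R4=M[0]=16
R4=16|13=29
R4=29+8=37
R2=0+4=4
R3=7-1=6
CMP R3, 0  (cmp 6,0)
JNZ L0: taken
R4=37&3=1
R4=M[4]=6
R4=6|13=15
R4=15+8=23
R2=4+4=8
R3=6-1=5
CMP R3, 0  (cmp 5,0)
JNZ L0: taken
R4=23&3=3
R4=M[8]=11
R4=11|13=15
R4=15+8=23
R2=8+4=12
R3=5-1=4
CMP R3, 0  (cmp 4,0)
JNZ L0: taken
R4=23&3=3
R4=M[12]=10
R4=10|13=15
R4=15+8=23
R2=12+4=16
R3=4-1=3
CMP R3, 0  (cmp 3,0)
JNZ L0: taken
R4=23&3=3
R4=M[16]=-4
R4=(-4)|13=-3
R4=(-3)+8=5
R2=16+4=20
R3=3-1=2
CMP R3, 0  (cmp 2,0)
JNZ L0: taken
R4=5&3=1
R4=M[20]=20
R4=20|13=29
R4=29+8=37
R2=20+4=24
R3=2-1=1
CMP R3, 0  (cmp 1,0)
JNZ L0: taken
R4=37&3=1
R4=M[24]=-7
R4=(-7)|13=-3
R4=(-3)+8=5
R2=24+4=28
R3=1-1=0
CMP R3, 0  (cmp 0,0)
JNZ L0: not taken
R4=5-2=3
STORE R4, [16] → M[16]=3
halt.
Total executed instructions: 62.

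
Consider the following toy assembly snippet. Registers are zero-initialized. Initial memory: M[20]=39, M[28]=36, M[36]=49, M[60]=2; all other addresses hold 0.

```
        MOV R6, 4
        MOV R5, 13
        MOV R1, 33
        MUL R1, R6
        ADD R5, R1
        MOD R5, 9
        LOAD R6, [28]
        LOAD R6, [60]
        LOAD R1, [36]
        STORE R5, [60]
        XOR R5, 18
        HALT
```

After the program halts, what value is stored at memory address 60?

R6=4
R5=13
R1=33
R1=33*4=132
R5=13+132=145
R5=145%9=1
R6=M[28]=36
R6=M[60]=2
R1=M[36]=49
STORE R5, [60] → M[60]=1
R5=1^18=19
halt.

1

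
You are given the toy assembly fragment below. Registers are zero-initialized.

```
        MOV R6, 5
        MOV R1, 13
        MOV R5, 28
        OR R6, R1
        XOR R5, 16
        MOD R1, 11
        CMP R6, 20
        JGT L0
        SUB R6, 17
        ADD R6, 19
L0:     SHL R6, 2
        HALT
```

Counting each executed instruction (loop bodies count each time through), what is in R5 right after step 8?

12

after MOV R6, 5: R6=5
after MOV R1, 13: R1=13
after MOV R5, 28: R5=28
after OR R6, R1: R6=5|13=13
after XOR R5, 16: R5=28^16=12
after MOD R1, 11: R1=13%11=2
CMP R6, 20  (cmp 13,20)
JGT L0: not taken
After step 8: R5 = 12.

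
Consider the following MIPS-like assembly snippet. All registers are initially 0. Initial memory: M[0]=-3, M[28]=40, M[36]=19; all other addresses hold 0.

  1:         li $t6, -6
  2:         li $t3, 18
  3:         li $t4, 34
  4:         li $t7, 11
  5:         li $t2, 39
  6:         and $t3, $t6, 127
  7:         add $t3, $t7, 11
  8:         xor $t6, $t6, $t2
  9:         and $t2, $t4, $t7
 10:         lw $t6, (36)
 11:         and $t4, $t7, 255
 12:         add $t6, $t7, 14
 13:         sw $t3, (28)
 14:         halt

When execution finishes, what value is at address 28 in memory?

22

li $t6, -6 → $t6=-6
li $t3, 18 → $t3=18
li $t4, 34 → $t4=34
li $t7, 11 → $t7=11
li $t2, 39 → $t2=39
and $t3, $t6, 127 → $t3=(-6)&127=122
add $t3, $t7, 11 → $t3=11+11=22
xor $t6, $t6, $t2 → $t6=(-6)^39=-35
and $t2, $t4, $t7 → $t2=34&11=2
lw $t6, (36) → $t6=M[36]=19
and $t4, $t7, 255 → $t4=11&255=11
add $t6, $t7, 14 → $t6=11+14=25
sw $t3, (28) → M[28]=22
halt.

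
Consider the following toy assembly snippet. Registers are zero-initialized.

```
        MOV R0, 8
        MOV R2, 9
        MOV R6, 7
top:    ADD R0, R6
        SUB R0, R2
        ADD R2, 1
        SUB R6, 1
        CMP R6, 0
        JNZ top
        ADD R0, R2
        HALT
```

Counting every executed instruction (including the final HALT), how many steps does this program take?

after MOV R0, 8: R0=8
after MOV R2, 9: R2=9
after MOV R6, 7: R6=7
after ADD R0, R6: R0=8+7=15
after SUB R0, R2: R0=15-9=6
after ADD R2, 1: R2=9+1=10
after SUB R6, 1: R6=7-1=6
CMP R6, 0  (cmp 6,0)
JNZ top: taken
after ADD R0, R6: R0=6+6=12
after SUB R0, R2: R0=12-10=2
after ADD R2, 1: R2=10+1=11
after SUB R6, 1: R6=6-1=5
CMP R6, 0  (cmp 5,0)
JNZ top: taken
after ADD R0, R6: R0=2+5=7
after SUB R0, R2: R0=7-11=-4
after ADD R2, 1: R2=11+1=12
after SUB R6, 1: R6=5-1=4
CMP R6, 0  (cmp 4,0)
JNZ top: taken
after ADD R0, R6: R0=(-4)+4=0
after SUB R0, R2: R0=0-12=-12
after ADD R2, 1: R2=12+1=13
after SUB R6, 1: R6=4-1=3
CMP R6, 0  (cmp 3,0)
JNZ top: taken
after ADD R0, R6: R0=(-12)+3=-9
after SUB R0, R2: R0=(-9)-13=-22
after ADD R2, 1: R2=13+1=14
after SUB R6, 1: R6=3-1=2
CMP R6, 0  (cmp 2,0)
JNZ top: taken
after ADD R0, R6: R0=(-22)+2=-20
after SUB R0, R2: R0=(-20)-14=-34
after ADD R2, 1: R2=14+1=15
after SUB R6, 1: R6=2-1=1
CMP R6, 0  (cmp 1,0)
JNZ top: taken
after ADD R0, R6: R0=(-34)+1=-33
after SUB R0, R2: R0=(-33)-15=-48
after ADD R2, 1: R2=15+1=16
after SUB R6, 1: R6=1-1=0
CMP R6, 0  (cmp 0,0)
JNZ top: not taken
after ADD R0, R2: R0=(-48)+16=-32
halt.
Total executed instructions: 47.

47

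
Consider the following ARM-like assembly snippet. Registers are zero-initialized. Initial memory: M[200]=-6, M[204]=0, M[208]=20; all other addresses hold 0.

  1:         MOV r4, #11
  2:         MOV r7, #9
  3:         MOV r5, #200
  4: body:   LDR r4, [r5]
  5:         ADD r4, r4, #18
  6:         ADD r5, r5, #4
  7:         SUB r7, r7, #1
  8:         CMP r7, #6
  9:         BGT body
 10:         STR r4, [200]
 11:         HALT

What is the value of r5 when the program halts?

212

after MOV r4, #11: r4=11
after MOV r7, #9: r7=9
after MOV r5, #200: r5=200
after LDR r4, [r5]: r4=M[200]=-6
after ADD r4, r4, #18: r4=(-6)+18=12
after ADD r5, r5, #4: r5=200+4=204
after SUB r7, r7, #1: r7=9-1=8
CMP r7, #6  (cmp 8,6)
BGT body: taken
after LDR r4, [r5]: r4=M[204]=0
after ADD r4, r4, #18: r4=0+18=18
after ADD r5, r5, #4: r5=204+4=208
after SUB r7, r7, #1: r7=8-1=7
CMP r7, #6  (cmp 7,6)
BGT body: taken
after LDR r4, [r5]: r4=M[208]=20
after ADD r4, r4, #18: r4=20+18=38
after ADD r5, r5, #4: r5=208+4=212
after SUB r7, r7, #1: r7=7-1=6
CMP r7, #6  (cmp 6,6)
BGT body: not taken
STR r4, [200] → M[200]=38
halt.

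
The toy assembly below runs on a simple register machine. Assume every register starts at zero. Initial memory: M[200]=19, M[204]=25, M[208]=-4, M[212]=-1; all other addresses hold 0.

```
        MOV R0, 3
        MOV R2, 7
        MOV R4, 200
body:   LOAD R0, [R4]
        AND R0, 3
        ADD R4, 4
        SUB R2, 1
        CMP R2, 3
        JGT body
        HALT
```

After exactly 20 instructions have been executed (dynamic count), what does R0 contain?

MOV R0, 3 → R0=3
MOV R2, 7 → R2=7
MOV R4, 200 → R4=200
LOAD R0, [R4] → R0=M[200]=19
AND R0, 3 → R0=19&3=3
ADD R4, 4 → R4=200+4=204
SUB R2, 1 → R2=7-1=6
CMP R2, 3  (cmp 6,3)
JGT body: taken
LOAD R0, [R4] → R0=M[204]=25
AND R0, 3 → R0=25&3=1
ADD R4, 4 → R4=204+4=208
SUB R2, 1 → R2=6-1=5
CMP R2, 3  (cmp 5,3)
JGT body: taken
LOAD R0, [R4] → R0=M[208]=-4
AND R0, 3 → R0=(-4)&3=0
ADD R4, 4 → R4=208+4=212
SUB R2, 1 → R2=5-1=4
CMP R2, 3  (cmp 4,3)
After step 20: R0 = 0.

0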